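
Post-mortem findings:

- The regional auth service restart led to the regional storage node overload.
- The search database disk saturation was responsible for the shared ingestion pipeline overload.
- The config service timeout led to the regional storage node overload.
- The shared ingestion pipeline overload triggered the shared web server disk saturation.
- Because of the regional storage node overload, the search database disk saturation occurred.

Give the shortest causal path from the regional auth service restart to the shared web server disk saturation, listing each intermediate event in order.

the regional auth service restart → the regional storage node overload → the search database disk saturation → the shared ingestion pipeline overload → the shared web server disk saturation

the regional auth service restart → the regional storage node overload
the regional storage node overload → the search database disk saturation
the search database disk saturation → the shared ingestion pipeline overload
the shared ingestion pipeline overload → the shared web server disk saturation
Length: 4 steps.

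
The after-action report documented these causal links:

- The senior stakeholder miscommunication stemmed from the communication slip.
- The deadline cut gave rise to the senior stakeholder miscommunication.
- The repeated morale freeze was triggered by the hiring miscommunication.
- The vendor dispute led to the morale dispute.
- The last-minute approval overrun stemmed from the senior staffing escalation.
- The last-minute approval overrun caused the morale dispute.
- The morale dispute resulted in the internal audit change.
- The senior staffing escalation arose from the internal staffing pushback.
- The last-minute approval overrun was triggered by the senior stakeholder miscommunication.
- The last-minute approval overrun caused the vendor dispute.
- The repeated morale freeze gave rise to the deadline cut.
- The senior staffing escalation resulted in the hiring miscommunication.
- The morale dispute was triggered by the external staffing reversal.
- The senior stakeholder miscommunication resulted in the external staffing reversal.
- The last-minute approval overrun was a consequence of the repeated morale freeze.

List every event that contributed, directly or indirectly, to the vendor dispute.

Immediate cause of the vendor dispute: the last-minute approval overrun.
Further upstream: the internal staffing pushback, the senior staffing escalation, the hiring miscommunication, the repeated morale freeze, the deadline cut, the communication slip, the senior stakeholder miscommunication.

the communication slip, the deadline cut, the hiring miscommunication, the internal staffing pushback, the last-minute approval overrun, the repeated morale freeze, the senior staffing escalation, the senior stakeholder miscommunication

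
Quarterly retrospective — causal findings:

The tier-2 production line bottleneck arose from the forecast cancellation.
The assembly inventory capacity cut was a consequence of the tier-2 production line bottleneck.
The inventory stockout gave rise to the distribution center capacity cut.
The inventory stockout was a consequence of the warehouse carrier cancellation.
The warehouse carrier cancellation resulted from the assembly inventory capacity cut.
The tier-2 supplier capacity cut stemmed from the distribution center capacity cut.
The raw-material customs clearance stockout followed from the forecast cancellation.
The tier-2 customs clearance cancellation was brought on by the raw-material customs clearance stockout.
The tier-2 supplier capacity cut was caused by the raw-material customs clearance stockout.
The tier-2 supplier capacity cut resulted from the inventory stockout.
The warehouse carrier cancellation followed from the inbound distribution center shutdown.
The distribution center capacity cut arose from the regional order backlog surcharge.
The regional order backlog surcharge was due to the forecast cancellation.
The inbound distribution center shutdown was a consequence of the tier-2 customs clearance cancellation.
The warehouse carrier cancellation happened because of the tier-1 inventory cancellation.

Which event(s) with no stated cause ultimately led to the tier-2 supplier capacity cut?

Tracing upstream from the tier-2 supplier capacity cut: the tier-2 supplier capacity cut ← the raw-material customs clearance stockout ← the forecast cancellation.
A separate upstream branch: the tier-2 supplier capacity cut ← the inventory stockout ← the warehouse carrier cancellation ← the tier-1 inventory cancellation.
Each of those chain origins has no stated cause.

the forecast cancellation, the tier-1 inventory cancellation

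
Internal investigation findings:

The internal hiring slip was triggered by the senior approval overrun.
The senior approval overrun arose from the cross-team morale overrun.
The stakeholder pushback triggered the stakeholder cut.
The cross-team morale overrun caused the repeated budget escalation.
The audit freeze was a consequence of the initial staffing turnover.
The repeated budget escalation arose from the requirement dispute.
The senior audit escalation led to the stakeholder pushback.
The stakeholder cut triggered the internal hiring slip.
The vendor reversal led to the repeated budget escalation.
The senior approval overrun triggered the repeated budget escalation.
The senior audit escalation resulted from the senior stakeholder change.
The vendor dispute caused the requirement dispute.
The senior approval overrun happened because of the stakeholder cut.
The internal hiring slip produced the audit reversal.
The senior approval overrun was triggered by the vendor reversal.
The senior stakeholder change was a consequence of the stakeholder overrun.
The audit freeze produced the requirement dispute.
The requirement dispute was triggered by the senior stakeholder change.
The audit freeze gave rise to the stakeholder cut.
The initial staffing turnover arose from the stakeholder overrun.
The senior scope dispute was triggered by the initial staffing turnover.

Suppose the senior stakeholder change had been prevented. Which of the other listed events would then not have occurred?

the senior audit escalation, the stakeholder pushback

Downstream of the senior stakeholder change: the senior audit escalation, the stakeholder pushback, the stakeholder cut, the senior approval overrun, the internal hiring slip, the requirement dispute, the audit reversal, the repeated budget escalation.
Of those, still caused via another path: the stakeholder cut, the senior approval overrun, the internal hiring slip, the requirement dispute, the audit reversal, the repeated budget escalation.
The remainder have no surviving cause.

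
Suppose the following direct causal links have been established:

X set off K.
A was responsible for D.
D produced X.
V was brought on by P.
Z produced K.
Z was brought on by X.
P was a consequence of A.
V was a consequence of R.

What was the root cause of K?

A

Tracing upstream from K: K ← X ← D ← A.
A has no stated cause, so it is the root.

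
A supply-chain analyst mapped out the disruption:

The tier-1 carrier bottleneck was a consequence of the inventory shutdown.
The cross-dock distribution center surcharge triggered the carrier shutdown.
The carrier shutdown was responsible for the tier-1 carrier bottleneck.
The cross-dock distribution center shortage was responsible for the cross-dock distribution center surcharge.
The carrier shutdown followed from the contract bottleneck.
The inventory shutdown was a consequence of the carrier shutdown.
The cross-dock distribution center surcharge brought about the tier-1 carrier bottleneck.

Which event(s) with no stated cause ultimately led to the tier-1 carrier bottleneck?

Tracing upstream from the tier-1 carrier bottleneck: the tier-1 carrier bottleneck ← the cross-dock distribution center surcharge ← the cross-dock distribution center shortage.
A separate upstream branch: the tier-1 carrier bottleneck ← the carrier shutdown ← the contract bottleneck.
Each of those chain origins has no stated cause.

the contract bottleneck, the cross-dock distribution center shortage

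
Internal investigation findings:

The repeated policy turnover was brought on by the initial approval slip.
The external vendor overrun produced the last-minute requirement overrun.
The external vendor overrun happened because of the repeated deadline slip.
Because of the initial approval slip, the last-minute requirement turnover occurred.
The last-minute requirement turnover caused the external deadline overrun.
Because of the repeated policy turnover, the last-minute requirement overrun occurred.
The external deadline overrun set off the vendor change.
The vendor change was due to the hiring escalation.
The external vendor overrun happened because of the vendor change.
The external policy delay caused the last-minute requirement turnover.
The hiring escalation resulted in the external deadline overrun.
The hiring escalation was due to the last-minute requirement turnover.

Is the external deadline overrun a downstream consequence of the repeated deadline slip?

The repeated deadline slip leads to the external vendor overrun, the last-minute requirement overrun; the external deadline overrun is not among them.

No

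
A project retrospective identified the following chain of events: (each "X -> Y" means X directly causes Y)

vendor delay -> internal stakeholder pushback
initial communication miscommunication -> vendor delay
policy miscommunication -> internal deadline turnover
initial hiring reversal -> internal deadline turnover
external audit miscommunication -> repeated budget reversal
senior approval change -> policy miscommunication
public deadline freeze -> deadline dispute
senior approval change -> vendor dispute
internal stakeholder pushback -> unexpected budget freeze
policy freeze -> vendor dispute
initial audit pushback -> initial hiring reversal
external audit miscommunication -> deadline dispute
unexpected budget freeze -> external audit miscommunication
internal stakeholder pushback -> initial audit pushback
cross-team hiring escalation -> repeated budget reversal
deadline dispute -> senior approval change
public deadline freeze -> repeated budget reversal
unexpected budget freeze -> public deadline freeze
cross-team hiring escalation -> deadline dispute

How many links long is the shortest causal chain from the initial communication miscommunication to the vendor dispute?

7

Shortest chain: the initial communication miscommunication → the vendor delay → the internal stakeholder pushback → the unexpected budget freeze → the public deadline freeze → the deadline dispute → the senior approval change → the vendor dispute.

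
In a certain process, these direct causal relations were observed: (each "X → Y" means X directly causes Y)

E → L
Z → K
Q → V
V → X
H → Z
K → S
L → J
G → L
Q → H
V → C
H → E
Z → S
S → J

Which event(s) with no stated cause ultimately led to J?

G, Q

Tracing upstream from J: J ← S ← Z ← H ← Q.
A separate upstream branch: J ← L ← G.
Each of those chain origins has no stated cause.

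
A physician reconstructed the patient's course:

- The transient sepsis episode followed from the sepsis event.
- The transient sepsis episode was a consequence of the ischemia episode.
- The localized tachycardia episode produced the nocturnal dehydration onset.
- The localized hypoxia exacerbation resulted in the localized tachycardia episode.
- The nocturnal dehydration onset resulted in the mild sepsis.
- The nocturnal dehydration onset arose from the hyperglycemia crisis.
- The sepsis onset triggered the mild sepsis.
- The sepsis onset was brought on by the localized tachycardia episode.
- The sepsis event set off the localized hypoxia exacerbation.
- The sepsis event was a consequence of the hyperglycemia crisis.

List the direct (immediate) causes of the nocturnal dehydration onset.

Upstream contributors include the sepsis event, the localized hypoxia exacerbation, but only the hyperglycemia crisis, the localized tachycardia episode feed directly into the nocturnal dehydration onset.

the hyperglycemia crisis, the localized tachycardia episode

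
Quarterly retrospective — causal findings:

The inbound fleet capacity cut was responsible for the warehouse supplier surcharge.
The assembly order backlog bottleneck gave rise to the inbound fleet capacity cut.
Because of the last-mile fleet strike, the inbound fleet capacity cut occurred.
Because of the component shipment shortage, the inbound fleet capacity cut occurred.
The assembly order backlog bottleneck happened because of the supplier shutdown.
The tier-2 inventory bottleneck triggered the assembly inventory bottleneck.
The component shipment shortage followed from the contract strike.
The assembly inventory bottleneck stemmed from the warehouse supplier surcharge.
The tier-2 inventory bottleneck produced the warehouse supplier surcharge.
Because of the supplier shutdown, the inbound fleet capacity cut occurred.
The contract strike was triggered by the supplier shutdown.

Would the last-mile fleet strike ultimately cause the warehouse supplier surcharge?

Yes

There is a causal chain: the last-mile fleet strike → the inbound fleet capacity cut → the warehouse supplier surcharge.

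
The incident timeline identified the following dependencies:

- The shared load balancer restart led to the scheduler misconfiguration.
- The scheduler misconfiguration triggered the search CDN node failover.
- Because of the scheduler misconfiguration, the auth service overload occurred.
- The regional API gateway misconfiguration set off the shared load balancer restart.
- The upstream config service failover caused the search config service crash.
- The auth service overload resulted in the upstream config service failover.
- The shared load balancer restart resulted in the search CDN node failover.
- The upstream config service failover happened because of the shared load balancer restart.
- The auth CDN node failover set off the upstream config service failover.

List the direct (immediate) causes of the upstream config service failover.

the auth CDN node failover, the auth service overload, the shared load balancer restart

Upstream contributors include the regional API gateway misconfiguration, the scheduler misconfiguration, but only the auth CDN node failover, the auth service overload, the shared load balancer restart feed directly into the upstream config service failover.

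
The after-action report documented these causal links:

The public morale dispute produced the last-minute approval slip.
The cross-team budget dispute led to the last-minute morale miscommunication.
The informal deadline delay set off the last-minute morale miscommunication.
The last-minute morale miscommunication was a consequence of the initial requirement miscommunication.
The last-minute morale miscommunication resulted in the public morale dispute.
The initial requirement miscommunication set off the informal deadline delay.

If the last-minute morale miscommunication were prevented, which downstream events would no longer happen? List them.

the last-minute approval slip, the public morale dispute

Downstream of the last-minute morale miscommunication: the public morale dispute, the last-minute approval slip.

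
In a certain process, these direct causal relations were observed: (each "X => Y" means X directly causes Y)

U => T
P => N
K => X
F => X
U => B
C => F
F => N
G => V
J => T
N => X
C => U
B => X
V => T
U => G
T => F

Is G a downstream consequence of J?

No

J leads to T, F, N, X; G is not among them.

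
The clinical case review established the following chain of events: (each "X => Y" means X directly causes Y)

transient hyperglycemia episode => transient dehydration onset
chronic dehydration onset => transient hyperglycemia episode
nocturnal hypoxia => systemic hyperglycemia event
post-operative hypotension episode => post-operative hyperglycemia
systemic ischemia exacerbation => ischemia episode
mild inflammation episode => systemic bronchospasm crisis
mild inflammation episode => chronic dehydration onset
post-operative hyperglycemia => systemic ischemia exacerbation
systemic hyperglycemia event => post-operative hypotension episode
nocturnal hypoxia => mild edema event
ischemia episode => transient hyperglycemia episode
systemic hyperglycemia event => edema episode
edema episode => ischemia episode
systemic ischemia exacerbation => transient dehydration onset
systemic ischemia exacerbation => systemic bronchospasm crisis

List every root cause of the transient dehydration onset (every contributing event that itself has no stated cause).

Tracing upstream from the transient dehydration onset: the transient dehydration onset ← the systemic ischemia exacerbation ← the post-operative hyperglycemia ← the post-operative hypotension episode ← the systemic hyperglycemia event ← the nocturnal hypoxia.
A separate upstream branch: the transient dehydration onset ← the transient hyperglycemia episode ← the chronic dehydration onset ← the mild inflammation episode.
Each of those chain origins has no stated cause.

the mild inflammation episode, the nocturnal hypoxia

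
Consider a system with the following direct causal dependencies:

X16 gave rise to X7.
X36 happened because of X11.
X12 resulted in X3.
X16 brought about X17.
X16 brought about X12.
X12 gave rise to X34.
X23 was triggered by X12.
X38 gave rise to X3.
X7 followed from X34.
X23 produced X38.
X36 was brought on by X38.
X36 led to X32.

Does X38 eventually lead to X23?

X38 leads to X36, X3, X32; X23 is not among them.

No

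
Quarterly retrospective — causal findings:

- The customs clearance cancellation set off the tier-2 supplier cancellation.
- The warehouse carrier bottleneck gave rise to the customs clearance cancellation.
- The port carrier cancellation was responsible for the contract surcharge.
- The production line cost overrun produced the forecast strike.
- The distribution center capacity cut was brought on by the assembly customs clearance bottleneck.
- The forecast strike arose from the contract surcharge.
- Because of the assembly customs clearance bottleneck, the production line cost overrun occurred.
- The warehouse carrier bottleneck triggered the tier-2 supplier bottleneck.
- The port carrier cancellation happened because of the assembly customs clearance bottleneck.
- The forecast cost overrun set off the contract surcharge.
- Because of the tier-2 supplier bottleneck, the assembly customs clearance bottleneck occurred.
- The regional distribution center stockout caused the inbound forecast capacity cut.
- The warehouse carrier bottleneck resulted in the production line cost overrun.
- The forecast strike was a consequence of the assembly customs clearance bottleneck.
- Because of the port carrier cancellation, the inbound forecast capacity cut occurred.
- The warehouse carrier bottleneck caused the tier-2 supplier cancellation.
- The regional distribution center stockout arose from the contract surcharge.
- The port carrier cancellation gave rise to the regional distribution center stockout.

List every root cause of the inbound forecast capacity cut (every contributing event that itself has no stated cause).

the forecast cost overrun, the warehouse carrier bottleneck

Tracing upstream from the inbound forecast capacity cut: the inbound forecast capacity cut ← the port carrier cancellation ← the assembly customs clearance bottleneck ← the tier-2 supplier bottleneck ← the warehouse carrier bottleneck.
A separate upstream branch: the inbound forecast capacity cut ← the regional distribution center stockout ← the contract surcharge ← the forecast cost overrun.
Each of those chain origins has no stated cause.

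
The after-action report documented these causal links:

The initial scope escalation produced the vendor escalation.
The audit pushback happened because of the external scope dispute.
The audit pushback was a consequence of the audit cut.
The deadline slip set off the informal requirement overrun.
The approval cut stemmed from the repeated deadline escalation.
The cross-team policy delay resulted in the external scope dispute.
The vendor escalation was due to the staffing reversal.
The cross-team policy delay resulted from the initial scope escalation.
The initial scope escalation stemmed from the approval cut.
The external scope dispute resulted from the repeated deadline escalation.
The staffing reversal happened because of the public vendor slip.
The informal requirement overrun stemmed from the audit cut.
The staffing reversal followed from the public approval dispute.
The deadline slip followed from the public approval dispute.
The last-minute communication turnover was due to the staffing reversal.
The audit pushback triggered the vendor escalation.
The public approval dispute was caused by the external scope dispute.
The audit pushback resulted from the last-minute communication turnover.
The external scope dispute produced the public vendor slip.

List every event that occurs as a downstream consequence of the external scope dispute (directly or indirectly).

the audit pushback, the deadline slip, the informal requirement overrun, the last-minute communication turnover, the public approval dispute, the public vendor slip, the staffing reversal, the vendor escalation

Direct effects: the public vendor slip, the public approval dispute, the audit pushback.
2 steps out: the deadline slip, the staffing reversal, the vendor escalation.
3 steps out: the informal requirement overrun, the last-minute communication turnover.
Not reachable from it: the repeated deadline escalation, the approval cut, the initial scope escalation, the cross-team policy delay, the audit cut.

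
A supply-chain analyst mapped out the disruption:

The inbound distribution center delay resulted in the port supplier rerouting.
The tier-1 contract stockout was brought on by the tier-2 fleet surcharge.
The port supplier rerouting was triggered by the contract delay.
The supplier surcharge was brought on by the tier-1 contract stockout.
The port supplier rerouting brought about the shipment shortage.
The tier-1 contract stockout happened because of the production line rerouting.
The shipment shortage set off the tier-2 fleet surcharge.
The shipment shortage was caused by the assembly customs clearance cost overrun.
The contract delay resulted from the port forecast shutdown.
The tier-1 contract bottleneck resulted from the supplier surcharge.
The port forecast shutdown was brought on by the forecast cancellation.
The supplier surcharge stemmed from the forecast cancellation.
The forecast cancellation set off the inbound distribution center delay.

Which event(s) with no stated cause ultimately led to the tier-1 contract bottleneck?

Tracing upstream from the tier-1 contract bottleneck: the tier-1 contract bottleneck ← the supplier surcharge ← the forecast cancellation.
A separate upstream branch: the tier-1 contract bottleneck ← the supplier surcharge ← the tier-1 contract stockout ← the production line rerouting.
A separate upstream branch: the tier-1 contract bottleneck ← the supplier surcharge ← the tier-1 contract stockout ← the tier-2 fleet surcharge ← the shipment shortage ← the assembly customs clearance cost overrun.
Each of those chain origins has no stated cause.

the assembly customs clearance cost overrun, the forecast cancellation, the production line rerouting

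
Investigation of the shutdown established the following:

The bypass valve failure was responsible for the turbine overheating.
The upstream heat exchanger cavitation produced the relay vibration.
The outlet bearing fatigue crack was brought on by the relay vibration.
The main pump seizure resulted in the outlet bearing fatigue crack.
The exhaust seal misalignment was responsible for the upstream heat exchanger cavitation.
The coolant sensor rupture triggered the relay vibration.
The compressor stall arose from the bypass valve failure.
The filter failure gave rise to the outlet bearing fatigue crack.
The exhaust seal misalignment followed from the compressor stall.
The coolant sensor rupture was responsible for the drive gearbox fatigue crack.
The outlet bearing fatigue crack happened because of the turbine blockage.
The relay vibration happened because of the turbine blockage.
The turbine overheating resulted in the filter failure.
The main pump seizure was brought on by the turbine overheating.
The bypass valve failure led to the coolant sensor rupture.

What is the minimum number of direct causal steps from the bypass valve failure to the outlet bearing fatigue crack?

3

Shortest chain: the bypass valve failure → the coolant sensor rupture → the relay vibration → the outlet bearing fatigue crack.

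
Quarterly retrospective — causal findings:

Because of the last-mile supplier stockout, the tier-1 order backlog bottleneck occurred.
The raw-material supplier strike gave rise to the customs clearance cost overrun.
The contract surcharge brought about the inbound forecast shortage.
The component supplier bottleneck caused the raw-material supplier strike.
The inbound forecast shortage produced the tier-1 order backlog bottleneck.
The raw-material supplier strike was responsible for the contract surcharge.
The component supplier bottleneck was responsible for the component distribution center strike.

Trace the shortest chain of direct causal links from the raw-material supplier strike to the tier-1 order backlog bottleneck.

the raw-material supplier strike → the contract surcharge → the inbound forecast shortage → the tier-1 order backlog bottleneck

the raw-material supplier strike → the contract surcharge
the contract surcharge → the inbound forecast shortage
the inbound forecast shortage → the tier-1 order backlog bottleneck
Length: 3 steps.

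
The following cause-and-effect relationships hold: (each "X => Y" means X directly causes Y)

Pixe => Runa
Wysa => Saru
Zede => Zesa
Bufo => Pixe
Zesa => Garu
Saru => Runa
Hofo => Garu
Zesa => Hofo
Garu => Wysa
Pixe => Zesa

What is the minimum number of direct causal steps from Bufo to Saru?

5

Shortest chain: Bufo → Pixe → Zesa → Garu → Wysa → Saru.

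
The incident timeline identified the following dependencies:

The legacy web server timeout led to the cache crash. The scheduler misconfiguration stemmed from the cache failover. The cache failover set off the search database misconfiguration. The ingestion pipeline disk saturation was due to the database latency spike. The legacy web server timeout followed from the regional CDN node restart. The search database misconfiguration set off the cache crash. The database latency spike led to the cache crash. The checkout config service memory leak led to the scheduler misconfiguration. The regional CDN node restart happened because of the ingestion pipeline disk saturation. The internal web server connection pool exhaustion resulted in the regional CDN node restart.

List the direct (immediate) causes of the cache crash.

the database latency spike, the legacy web server timeout, the search database misconfiguration

Upstream contributors include the internal web server connection pool exhaustion, the ingestion pipeline disk saturation, the regional CDN node restart, the cache failover, but only the database latency spike, the legacy web server timeout, the search database misconfiguration feed directly into the cache crash.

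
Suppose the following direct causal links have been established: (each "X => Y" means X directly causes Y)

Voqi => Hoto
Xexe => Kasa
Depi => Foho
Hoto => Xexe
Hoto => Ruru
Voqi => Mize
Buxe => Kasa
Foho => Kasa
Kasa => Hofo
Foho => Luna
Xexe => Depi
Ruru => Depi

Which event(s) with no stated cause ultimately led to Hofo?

Buxe, Voqi

Tracing upstream from Hofo: Hofo ← Kasa ← Xexe ← Hoto ← Voqi.
A separate upstream branch: Hofo ← Kasa ← Buxe.
Each of those chain origins has no stated cause.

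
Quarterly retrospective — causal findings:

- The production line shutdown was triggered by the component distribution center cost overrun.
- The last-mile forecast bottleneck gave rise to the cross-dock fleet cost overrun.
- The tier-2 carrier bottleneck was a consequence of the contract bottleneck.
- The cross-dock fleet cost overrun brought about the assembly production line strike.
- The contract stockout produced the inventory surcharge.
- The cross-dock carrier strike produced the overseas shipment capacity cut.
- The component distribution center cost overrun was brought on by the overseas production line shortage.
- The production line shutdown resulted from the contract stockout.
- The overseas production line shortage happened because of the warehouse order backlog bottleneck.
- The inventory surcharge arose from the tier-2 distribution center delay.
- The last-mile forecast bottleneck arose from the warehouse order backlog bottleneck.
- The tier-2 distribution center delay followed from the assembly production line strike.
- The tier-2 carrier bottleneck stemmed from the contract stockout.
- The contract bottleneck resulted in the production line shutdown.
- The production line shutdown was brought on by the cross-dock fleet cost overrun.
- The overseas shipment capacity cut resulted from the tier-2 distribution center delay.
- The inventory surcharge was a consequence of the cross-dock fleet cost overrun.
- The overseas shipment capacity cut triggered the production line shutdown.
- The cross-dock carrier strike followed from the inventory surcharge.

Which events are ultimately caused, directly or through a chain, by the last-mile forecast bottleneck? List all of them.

the assembly production line strike, the cross-dock carrier strike, the cross-dock fleet cost overrun, the inventory surcharge, the overseas shipment capacity cut, the production line shutdown, the tier-2 distribution center delay

Direct effects: the cross-dock fleet cost overrun.
2 steps out: the assembly production line strike, the inventory surcharge, the production line shutdown.
3 steps out: the tier-2 distribution center delay, the cross-dock carrier strike.
4 steps out: the overseas shipment capacity cut.
Not reachable from it: the warehouse order backlog bottleneck, the contract bottleneck, the contract stockout, the overseas production line shortage, the tier-2 carrier bottleneck, the component distribution center cost overrun.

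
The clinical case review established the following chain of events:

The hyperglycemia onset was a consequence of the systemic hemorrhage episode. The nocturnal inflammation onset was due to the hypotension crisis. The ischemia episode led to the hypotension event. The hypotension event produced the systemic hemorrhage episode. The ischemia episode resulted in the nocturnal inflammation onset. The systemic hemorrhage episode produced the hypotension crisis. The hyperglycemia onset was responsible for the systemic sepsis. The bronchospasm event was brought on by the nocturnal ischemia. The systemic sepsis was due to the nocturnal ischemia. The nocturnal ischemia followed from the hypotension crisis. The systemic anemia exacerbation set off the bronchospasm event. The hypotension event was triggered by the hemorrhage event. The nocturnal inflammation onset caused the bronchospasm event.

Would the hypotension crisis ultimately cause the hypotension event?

No

The hypotension crisis leads to the nocturnal inflammation onset, the nocturnal ischemia, the systemic sepsis, the bronchospasm event; the hypotension event is not among them.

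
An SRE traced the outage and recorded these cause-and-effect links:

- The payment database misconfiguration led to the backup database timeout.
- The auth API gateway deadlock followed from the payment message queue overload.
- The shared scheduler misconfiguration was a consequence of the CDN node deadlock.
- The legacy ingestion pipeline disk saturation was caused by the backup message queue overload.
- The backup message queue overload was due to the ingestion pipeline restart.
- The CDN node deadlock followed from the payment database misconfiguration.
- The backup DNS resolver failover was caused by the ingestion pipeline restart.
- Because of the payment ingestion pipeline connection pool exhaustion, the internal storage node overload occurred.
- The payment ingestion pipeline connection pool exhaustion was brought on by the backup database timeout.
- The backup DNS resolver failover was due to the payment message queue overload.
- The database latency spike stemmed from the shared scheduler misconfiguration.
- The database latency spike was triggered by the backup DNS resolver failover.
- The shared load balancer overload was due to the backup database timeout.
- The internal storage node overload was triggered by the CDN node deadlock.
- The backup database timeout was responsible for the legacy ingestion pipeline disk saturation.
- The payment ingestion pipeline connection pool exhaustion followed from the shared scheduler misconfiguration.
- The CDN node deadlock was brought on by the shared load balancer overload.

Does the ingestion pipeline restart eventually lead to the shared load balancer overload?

The ingestion pipeline restart leads to the backup message queue overload, the backup DNS resolver failover, the legacy ingestion pipeline disk saturation, the database latency spike; the shared load balancer overload is not among them.

No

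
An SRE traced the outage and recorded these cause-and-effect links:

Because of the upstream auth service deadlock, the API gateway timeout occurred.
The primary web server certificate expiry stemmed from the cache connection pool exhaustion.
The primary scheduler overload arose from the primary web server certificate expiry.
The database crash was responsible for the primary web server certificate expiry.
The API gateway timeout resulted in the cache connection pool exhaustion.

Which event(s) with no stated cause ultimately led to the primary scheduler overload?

the database crash, the upstream auth service deadlock

Tracing upstream from the primary scheduler overload: the primary scheduler overload ← the primary web server certificate expiry ← the cache connection pool exhaustion ← the API gateway timeout ← the upstream auth service deadlock.
A separate upstream branch: the primary scheduler overload ← the primary web server certificate expiry ← the database crash.
Each of those chain origins has no stated cause.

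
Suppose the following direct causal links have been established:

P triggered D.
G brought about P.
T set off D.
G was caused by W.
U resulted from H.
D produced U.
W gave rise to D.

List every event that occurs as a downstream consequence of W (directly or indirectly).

Direct effects: G, D.
2 steps out: P, U.
Not reachable from it: T, H.

D, G, P, U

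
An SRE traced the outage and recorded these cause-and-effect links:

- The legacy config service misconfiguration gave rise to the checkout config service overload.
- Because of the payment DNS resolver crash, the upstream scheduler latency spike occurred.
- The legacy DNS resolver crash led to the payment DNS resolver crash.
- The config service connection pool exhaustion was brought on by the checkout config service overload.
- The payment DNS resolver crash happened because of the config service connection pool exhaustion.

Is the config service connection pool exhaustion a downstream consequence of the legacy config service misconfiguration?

There is a causal chain: the legacy config service misconfiguration → the checkout config service overload → the config service connection pool exhaustion.

Yes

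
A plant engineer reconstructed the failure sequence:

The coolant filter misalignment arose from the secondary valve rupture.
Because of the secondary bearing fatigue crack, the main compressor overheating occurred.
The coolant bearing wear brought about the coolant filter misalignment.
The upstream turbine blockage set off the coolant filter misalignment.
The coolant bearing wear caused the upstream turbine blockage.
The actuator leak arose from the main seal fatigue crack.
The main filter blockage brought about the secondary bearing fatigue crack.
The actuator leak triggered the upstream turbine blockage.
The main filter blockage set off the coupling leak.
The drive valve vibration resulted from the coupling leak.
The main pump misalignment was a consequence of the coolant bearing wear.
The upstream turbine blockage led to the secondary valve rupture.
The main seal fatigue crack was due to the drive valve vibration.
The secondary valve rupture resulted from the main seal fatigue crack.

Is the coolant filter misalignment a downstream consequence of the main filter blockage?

Yes

There is a causal chain: the main filter blockage → the coupling leak → the drive valve vibration → the main seal fatigue crack → the secondary valve rupture → the coolant filter misalignment.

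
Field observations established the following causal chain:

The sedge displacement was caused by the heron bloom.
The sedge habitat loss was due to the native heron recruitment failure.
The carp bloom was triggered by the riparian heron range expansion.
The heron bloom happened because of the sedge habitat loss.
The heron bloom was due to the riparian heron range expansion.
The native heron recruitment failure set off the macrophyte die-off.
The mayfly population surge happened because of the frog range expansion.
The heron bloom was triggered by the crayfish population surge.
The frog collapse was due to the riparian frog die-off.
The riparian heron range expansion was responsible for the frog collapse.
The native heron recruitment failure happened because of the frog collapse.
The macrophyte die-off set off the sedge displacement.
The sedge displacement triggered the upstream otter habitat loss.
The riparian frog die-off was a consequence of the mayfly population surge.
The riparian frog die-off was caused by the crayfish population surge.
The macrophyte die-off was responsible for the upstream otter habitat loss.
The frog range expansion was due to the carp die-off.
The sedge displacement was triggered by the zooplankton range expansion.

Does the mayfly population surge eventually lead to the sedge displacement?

Yes

There is a causal chain: the mayfly population surge → the riparian frog die-off → the frog collapse → the native heron recruitment failure → the macrophyte die-off → the sedge displacement.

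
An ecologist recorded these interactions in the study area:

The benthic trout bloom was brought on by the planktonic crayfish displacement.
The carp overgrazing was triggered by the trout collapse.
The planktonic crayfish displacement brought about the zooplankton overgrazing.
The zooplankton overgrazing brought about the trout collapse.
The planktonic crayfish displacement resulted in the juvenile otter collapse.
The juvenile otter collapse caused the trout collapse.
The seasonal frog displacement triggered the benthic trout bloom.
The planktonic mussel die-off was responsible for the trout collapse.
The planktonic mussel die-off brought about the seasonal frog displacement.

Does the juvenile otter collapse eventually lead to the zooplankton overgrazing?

The juvenile otter collapse leads to the trout collapse, the carp overgrazing; the zooplankton overgrazing is not among them.

No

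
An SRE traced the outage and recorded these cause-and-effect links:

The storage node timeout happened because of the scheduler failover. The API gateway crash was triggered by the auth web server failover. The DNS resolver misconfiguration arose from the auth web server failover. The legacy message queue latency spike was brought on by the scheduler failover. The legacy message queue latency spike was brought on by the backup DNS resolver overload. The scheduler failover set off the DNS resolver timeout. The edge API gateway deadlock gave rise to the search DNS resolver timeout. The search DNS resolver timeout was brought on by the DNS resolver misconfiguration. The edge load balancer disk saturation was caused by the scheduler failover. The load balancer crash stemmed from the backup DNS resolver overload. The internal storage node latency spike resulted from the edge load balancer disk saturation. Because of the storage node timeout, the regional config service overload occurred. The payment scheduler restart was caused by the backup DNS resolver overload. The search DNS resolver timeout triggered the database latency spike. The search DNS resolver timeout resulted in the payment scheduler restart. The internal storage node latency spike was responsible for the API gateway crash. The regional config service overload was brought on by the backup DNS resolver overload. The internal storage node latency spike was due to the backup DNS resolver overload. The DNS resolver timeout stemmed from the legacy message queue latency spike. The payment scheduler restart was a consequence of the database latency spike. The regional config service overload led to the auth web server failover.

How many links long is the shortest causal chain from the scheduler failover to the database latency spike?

Shortest chain: the scheduler failover → the storage node timeout → the regional config service overload → the auth web server failover → the DNS resolver misconfiguration → the search DNS resolver timeout → the database latency spike.

6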